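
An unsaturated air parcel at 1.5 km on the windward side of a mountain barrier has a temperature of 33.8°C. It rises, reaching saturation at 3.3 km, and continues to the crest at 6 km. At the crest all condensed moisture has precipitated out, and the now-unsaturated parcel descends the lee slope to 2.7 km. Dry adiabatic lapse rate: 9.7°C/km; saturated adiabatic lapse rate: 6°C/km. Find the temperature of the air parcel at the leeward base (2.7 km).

Dry to 3300 m: -9.7 × 1.8 km = -17.46°C, so T = 16.34°C.
Saturated to 6000 m: -6 × 2.7 km = -16.2°C, so T = 0.14°C.
Dry descent to 2700 m: +9.7 × 3.3 km = +32.01°C, so T = 32.15°C.

32.15°C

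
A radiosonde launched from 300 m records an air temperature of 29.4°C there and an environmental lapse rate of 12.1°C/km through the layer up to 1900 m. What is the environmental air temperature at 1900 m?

10.04°C

300 → 1900 m (environmental, 12.1°C/km): ΔT = -12.1 × 1.6 = -19.36°C → T = 10.04°C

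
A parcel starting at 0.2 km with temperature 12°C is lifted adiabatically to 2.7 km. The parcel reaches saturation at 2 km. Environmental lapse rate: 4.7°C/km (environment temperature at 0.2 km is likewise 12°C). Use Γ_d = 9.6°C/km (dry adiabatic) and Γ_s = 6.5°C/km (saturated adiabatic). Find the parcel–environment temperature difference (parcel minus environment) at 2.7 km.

-10.08°C (parcel cooler than environment)

Parcel:
  200 → 2000 m (dry, 9.6°C/km): ΔT = -9.6 × 1.8 = -17.28°C → T = -5.28°C
  2000 → 2700 m (saturated, 6.5°C/km): ΔT = -6.5 × 0.7 = -4.55°C → T = -9.83°C
Environment:
  200 → 2700 m (environment, 4.7°C/km): ΔT = -4.7 × 2.5 = -11.75°C → T = 0.25°C
T_parcel − T_env = -9.83 − 0.25 = -10.08°C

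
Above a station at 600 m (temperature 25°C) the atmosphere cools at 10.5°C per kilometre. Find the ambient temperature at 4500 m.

Environmental to 4500 m: -10.5 × 3.9 km = -40.95°C, so T = -15.95°C.

-15.95°C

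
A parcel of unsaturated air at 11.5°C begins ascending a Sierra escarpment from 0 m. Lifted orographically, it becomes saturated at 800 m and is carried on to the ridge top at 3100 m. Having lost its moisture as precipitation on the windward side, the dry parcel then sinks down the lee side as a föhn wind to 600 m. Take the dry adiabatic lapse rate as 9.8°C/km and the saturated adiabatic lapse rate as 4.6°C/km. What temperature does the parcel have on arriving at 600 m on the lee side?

Dry to 800 m: -9.8 × 0.8 km = -7.84°C, so T = 3.66°C.
Saturated to 3100 m: -4.6 × 2.3 km = -10.58°C, so T = -6.92°C.
Dry descent to 600 m: +9.8 × 2.5 km = +24.5°C, so T = 17.58°C.

17.58°C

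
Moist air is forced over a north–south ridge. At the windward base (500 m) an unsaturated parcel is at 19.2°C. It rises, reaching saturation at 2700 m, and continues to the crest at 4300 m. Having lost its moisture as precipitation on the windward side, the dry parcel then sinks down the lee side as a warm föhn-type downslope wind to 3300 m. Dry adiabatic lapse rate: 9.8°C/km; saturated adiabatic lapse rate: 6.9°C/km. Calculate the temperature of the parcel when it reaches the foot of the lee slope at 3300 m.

From 500 m to 2700 m (dry): cools by 9.8 × 2.2 = 21.56°C, giving -2.36°C.
From 2700 m to 4300 m (saturated): cools by 6.9 × 1.6 = 11.04°C, giving -13.4°C.
From 4300 m to 3300 m (dry descent): warms by 9.8 × 1 = 9.8°C, giving -3.6°C.

-3.6°C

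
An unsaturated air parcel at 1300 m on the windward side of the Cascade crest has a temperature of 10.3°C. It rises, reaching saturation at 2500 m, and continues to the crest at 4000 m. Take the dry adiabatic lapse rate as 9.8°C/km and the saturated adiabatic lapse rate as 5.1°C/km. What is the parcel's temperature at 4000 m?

-9.11°C

Dry to 2500 m: -9.8 × 1.2 km = -11.76°C, so T = -1.46°C.
Saturated to 4000 m: -5.1 × 1.5 km = -7.65°C, so T = -9.11°C.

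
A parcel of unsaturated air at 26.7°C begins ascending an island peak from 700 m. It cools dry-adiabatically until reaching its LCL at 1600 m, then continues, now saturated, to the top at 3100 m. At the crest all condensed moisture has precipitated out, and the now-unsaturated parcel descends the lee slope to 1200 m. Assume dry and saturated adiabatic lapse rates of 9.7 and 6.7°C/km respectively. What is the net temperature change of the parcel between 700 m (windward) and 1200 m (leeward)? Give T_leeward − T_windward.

700–1600 m, dry: Δz = 0.9 km ⇒ ΔT = -8.73°C; T = 17.97°C
1600–3100 m, saturated: Δz = 1.5 km ⇒ ΔT = -10.05°C; T = 7.92°C
3100–1200 m, dry descent: Δz = 1.9 km ⇒ ΔT = +18.43°C; T = 26.35°C
Net change vs windward start: 26.35 − 26.7 = -0.35°C

-0.35°C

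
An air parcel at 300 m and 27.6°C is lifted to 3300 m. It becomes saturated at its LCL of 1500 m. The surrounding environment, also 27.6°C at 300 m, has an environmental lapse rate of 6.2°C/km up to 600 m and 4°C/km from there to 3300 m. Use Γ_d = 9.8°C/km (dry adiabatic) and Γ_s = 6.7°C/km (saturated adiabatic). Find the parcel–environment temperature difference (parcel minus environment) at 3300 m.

Parcel:
  Dry to 1500 m: -9.8 × 1.2 km = -11.76°C, so T = 15.84°C.
  Saturated to 3300 m: -6.7 × 1.8 km = -12.06°C, so T = 3.78°C.
Environment:
  Environment, lower layer to 600 m: -6.2 × 0.3 km = -1.86°C, so T = 25.74°C.
  Environment, upper layer to 3300 m: -4 × 2.7 km = -10.8°C, so T = 14.94°C.
T_parcel − T_env = 3.78 − 14.94 = -11.16°C

-11.16°C (parcel cooler than environment)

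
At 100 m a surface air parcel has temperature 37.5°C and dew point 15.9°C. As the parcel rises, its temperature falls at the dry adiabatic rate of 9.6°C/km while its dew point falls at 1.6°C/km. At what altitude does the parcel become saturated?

T and T_d converge at 9.6 − 1.6 = 8°C per km
Height above start = (37.5 − 15.9) / 8 = 2.7 km
LCL altitude = 100 m + 2700 m = 2800 m

2800 m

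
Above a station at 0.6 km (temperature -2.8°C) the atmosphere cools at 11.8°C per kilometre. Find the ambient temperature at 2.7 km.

-27.58°C

From 600 m to 2700 m (environmental): cools by 11.8 × 2.1 = 24.78°C, giving -27.58°C.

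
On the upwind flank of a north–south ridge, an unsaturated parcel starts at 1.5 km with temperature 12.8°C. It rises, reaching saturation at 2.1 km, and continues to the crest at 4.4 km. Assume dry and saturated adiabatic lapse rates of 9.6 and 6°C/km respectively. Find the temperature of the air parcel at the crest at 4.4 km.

-6.76°C

1500 → 2100 m (dry, 9.6°C/km): ΔT = -9.6 × 0.6 = -5.76°C → T = 7.04°C
2100 → 4400 m (saturated, 6°C/km): ΔT = -6 × 2.3 = -13.8°C → T = -6.76°C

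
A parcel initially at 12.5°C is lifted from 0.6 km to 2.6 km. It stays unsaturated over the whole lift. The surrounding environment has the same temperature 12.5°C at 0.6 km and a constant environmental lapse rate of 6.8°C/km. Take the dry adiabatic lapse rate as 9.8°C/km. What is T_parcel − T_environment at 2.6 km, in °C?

Parcel:
  Dry to 2600 m: -9.8 × 2 km = -19.6°C, so T = -7.1°C.
Environment:
  Environment to 2600 m: -6.8 × 2 km = -13.6°C, so T = -1.1°C.
T_parcel − T_env = -7.1 − (-1.1) = -6°C

-6°C (parcel cooler than environment)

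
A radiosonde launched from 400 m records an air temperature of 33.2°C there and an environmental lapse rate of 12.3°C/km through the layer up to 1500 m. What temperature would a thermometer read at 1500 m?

400 → 1500 m (environmental, 12.3°C/km): ΔT = -12.3 × 1.1 = -13.53°C → T = 19.67°C

19.67°C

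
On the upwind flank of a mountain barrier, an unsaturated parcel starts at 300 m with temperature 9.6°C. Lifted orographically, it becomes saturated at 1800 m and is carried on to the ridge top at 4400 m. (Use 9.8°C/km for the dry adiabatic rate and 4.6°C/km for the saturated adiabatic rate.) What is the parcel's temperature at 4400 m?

-17.06°C

300–1800 m, dry: Δz = 1.5 km ⇒ ΔT = -14.7°C; T = -5.1°C
1800–4400 m, saturated: Δz = 2.6 km ⇒ ΔT = -11.96°C; T = -17.06°C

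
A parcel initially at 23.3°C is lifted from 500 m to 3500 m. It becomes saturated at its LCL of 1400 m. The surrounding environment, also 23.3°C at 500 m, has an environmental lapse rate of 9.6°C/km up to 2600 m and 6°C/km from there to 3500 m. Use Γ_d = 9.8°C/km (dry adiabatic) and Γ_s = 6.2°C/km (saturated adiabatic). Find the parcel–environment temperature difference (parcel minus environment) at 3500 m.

+3.72°C (parcel warmer than environment)

Parcel:
  500 → 1400 m (dry, 9.8°C/km): ΔT = -9.8 × 0.9 = -8.82°C → T = 14.48°C
  1400 → 3500 m (saturated, 6.2°C/km): ΔT = -6.2 × 2.1 = -13.02°C → T = 1.46°C
Environment:
  500 → 2600 m (environment, lower layer, 9.6°C/km): ΔT = -9.6 × 2.1 = -20.16°C → T = 3.14°C
  2600 → 3500 m (environment, upper layer, 6°C/km): ΔT = -6 × 0.9 = -5.4°C → T = -2.26°C
T_parcel − T_env = 1.46 − (-2.26) = +3.72°C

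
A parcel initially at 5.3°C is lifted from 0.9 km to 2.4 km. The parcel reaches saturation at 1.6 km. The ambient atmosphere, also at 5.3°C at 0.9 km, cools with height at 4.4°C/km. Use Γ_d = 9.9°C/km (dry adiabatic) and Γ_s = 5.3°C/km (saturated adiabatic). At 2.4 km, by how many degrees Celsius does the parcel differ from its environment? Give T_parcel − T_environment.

Parcel:
  From 900 m to 1600 m (dry): cools by 9.9 × 0.7 = 6.93°C, giving -1.63°C.
  From 1600 m to 2400 m (saturated): cools by 5.3 × 0.8 = 4.24°C, giving -5.87°C.
Environment:
  From 900 m to 2400 m (environment): cools by 4.4 × 1.5 = 6.6°C, giving -1.3°C.
T_parcel − T_env = -5.87 − (-1.3) = -4.57°C

-4.57°C (parcel cooler than environment)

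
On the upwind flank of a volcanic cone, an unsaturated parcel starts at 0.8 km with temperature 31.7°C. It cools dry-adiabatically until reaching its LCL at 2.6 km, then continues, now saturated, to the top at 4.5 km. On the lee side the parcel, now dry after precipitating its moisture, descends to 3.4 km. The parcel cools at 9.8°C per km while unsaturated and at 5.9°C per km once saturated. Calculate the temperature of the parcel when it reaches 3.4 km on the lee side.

Dry to 2600 m: -9.8 × 1.8 km = -17.64°C, so T = 14.06°C.
Saturated to 4500 m: -5.9 × 1.9 km = -11.21°C, so T = 2.85°C.
Dry descent to 3400 m: +9.8 × 1.1 km = +10.78°C, so T = 13.63°C.

13.63°C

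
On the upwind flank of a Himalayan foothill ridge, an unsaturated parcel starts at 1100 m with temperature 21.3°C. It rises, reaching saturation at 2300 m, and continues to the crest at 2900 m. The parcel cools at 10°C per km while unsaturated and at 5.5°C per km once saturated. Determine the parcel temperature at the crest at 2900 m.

1100–2300 m, dry: Δz = 1.2 km ⇒ ΔT = -12°C; T = 9.3°C
2300–2900 m, saturated: Δz = 0.6 km ⇒ ΔT = -3.3°C; T = 6°C

6°C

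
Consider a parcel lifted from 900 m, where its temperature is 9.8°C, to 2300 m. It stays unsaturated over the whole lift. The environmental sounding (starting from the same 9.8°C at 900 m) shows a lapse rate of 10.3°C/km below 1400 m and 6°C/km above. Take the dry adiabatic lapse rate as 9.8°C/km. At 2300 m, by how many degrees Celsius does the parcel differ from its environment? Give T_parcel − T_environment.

-3.17°C (parcel cooler than environment)

Parcel:
  900–2300 m, dry: Δz = 1.4 km ⇒ ΔT = -13.72°C; T = -3.92°C
Environment:
  900–1400 m, environment, lower layer: Δz = 0.5 km ⇒ ΔT = -5.15°C; T = 4.65°C
  1400–2300 m, environment, upper layer: Δz = 0.9 km ⇒ ΔT = -5.4°C; T = -0.75°C
T_parcel − T_env = -3.92 − (-0.75) = -3.17°C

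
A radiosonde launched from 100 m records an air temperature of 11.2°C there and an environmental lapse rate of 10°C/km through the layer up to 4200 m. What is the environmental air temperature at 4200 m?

-29.8°C

100–4200 m, environmental: Δz = 4.1 km ⇒ ΔT = -41°C; T = -29.8°C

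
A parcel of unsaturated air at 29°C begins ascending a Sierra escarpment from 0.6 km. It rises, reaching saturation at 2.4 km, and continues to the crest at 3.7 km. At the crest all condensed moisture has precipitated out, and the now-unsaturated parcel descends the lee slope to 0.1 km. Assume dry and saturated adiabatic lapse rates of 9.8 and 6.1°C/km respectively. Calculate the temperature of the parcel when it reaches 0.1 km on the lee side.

600 → 2400 m (dry, 9.8°C/km): ΔT = -9.8 × 1.8 = -17.64°C → T = 11.36°C
2400 → 3700 m (saturated, 6.1°C/km): ΔT = -6.1 × 1.3 = -7.93°C → T = 3.43°C
3700 → 100 m (dry descent, 9.8°C/km): ΔT = +9.8 × 3.6 = +35.28°C → T = 38.71°C

38.71°C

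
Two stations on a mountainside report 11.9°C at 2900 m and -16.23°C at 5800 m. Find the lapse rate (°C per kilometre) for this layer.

Γ = −ΔT/Δz = (11.9 − (-16.23)) / (5800 − 2900) m
  = 28.13°C / 2.9 km = 9.7°C/km

9.7°C/km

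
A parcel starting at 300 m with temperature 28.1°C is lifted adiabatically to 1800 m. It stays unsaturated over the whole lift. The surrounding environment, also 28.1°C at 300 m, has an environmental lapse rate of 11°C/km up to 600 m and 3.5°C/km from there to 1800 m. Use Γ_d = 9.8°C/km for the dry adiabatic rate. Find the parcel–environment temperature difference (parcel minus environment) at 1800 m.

Parcel:
  From 300 m to 1800 m (dry): cools by 9.8 × 1.5 = 14.7°C, giving 13.4°C.
Environment:
  From 300 m to 600 m (environment, lower layer): cools by 11 × 0.3 = 3.3°C, giving 24.8°C.
  From 600 m to 1800 m (environment, upper layer): cools by 3.5 × 1.2 = 4.2°C, giving 20.6°C.
T_parcel − T_env = 13.4 − 20.6 = -7.2°C

-7.2°C (parcel cooler than environment)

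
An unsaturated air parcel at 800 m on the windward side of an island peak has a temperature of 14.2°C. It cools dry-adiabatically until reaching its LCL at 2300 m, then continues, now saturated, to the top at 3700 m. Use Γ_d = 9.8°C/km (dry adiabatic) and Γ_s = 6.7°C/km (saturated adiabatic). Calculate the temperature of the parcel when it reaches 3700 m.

-9.88°C

800 → 2300 m (dry, 9.8°C/km): ΔT = -9.8 × 1.5 = -14.7°C → T = -0.5°C
2300 → 3700 m (saturated, 6.7°C/km): ΔT = -6.7 × 1.4 = -9.38°C → T = -9.88°C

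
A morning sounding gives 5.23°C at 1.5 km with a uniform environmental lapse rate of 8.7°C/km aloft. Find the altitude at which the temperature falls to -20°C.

Height above start = (5.23 − (-20)) / 8.7 = 2.9 km
Altitude = 1500 m + 2900 m = 4400 m

4.4 km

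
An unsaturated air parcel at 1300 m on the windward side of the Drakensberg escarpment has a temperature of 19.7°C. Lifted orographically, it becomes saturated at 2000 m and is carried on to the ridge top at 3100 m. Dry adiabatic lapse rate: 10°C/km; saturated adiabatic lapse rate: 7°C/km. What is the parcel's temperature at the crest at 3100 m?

5°C

Dry to 2000 m: -10 × 0.7 km = -7°C, so T = 12.7°C.
Saturated to 3100 m: -7 × 1.1 km = -7.7°C, so T = 5°C.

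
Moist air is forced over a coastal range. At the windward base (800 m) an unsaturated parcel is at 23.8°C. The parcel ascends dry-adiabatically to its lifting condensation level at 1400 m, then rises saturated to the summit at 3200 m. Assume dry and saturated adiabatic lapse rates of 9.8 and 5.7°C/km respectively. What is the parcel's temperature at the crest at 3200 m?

Dry to 1400 m: -9.8 × 0.6 km = -5.88°C, so T = 17.92°C.
Saturated to 3200 m: -5.7 × 1.8 km = -10.26°C, so T = 7.66°C.

7.66°C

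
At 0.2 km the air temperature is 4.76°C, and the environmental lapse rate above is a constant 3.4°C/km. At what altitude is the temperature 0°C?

1.6 km

Height above start = (4.76 − 0) / 3.4 = 1.4 km
Altitude = 200 m + 1400 m = 1600 m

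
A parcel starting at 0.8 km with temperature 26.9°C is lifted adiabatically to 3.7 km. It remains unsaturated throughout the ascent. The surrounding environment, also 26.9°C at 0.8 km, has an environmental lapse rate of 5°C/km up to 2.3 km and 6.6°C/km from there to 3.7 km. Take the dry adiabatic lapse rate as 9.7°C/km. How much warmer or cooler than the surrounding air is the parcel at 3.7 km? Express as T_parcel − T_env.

-11.39°C (parcel cooler than environment)

Parcel:
  Dry to 3700 m: -9.7 × 2.9 km = -28.13°C, so T = -1.23°C.
Environment:
  Environment, lower layer to 2300 m: -5 × 1.5 km = -7.5°C, so T = 19.4°C.
  Environment, upper layer to 3700 m: -6.6 × 1.4 km = -9.24°C, so T = 10.16°C.
T_parcel − T_env = -1.23 − 10.16 = -11.39°C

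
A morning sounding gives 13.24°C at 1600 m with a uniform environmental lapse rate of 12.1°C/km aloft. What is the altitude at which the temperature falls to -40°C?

6000 m

Height above start = (13.24 − (-40)) / 12.1 = 4.4 km
Altitude = 1600 m + 4400 m = 6000 m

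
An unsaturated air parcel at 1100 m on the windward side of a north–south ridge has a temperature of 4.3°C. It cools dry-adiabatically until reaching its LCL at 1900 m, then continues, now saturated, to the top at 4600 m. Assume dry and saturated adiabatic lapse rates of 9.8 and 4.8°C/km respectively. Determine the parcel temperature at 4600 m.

-16.5°C

1100 → 1900 m (dry, 9.8°C/km): ΔT = -9.8 × 0.8 = -7.84°C → T = -3.54°C
1900 → 4600 m (saturated, 4.8°C/km): ΔT = -4.8 × 2.7 = -12.96°C → T = -16.5°C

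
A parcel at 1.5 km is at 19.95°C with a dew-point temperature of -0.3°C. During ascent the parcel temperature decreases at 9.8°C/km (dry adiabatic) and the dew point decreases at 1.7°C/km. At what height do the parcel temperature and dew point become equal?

4 km

T and T_d converge at 9.8 − 1.7 = 8.1°C per km
Height above start = (19.95 − (-0.3)) / 8.1 = 2.5 km
LCL altitude = 1500 m + 2500 m = 4000 m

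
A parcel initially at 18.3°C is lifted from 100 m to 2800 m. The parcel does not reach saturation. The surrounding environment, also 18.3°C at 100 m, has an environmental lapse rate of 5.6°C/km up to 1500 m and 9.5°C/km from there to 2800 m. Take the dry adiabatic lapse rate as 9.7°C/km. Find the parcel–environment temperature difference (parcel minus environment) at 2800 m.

-6°C (parcel cooler than environment)

Parcel:
  From 100 m to 2800 m (dry): cools by 9.7 × 2.7 = 26.19°C, giving -7.89°C.
Environment:
  From 100 m to 1500 m (environment, lower layer): cools by 5.6 × 1.4 = 7.84°C, giving 10.46°C.
  From 1500 m to 2800 m (environment, upper layer): cools by 9.5 × 1.3 = 12.35°C, giving -1.89°C.
T_parcel − T_env = -7.89 − (-1.89) = -6°C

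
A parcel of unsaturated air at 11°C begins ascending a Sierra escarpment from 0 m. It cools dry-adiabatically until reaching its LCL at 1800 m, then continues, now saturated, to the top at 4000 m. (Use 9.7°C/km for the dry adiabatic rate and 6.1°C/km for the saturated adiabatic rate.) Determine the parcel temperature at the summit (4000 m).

-19.88°C

Dry to 1800 m: -9.7 × 1.8 km = -17.46°C, so T = -6.46°C.
Saturated to 4000 m: -6.1 × 2.2 km = -13.42°C, so T = -19.88°C.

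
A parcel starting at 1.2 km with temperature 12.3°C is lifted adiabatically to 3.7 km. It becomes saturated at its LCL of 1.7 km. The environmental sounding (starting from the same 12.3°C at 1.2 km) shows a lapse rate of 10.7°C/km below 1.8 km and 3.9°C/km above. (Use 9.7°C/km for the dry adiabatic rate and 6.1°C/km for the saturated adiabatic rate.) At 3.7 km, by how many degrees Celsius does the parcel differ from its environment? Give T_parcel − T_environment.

Parcel:
  Dry to 1700 m: -9.7 × 0.5 km = -4.85°C, so T = 7.45°C.
  Saturated to 3700 m: -6.1 × 2 km = -12.2°C, so T = -4.75°C.
Environment:
  Environment, lower layer to 1800 m: -10.7 × 0.6 km = -6.42°C, so T = 5.88°C.
  Environment, upper layer to 3700 m: -3.9 × 1.9 km = -7.41°C, so T = -1.53°C.
T_parcel − T_env = -4.75 − (-1.53) = -3.22°C

-3.22°C (parcel cooler than environment)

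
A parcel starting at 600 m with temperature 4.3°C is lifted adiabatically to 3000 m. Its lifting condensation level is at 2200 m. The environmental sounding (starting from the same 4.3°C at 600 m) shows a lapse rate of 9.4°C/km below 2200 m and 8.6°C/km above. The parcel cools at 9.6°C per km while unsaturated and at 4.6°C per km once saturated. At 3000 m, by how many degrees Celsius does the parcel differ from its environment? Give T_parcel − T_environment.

Parcel:
  Dry to 2200 m: -9.6 × 1.6 km = -15.36°C, so T = -11.06°C.
  Saturated to 3000 m: -4.6 × 0.8 km = -3.68°C, so T = -14.74°C.
Environment:
  Environment, lower layer to 2200 m: -9.4 × 1.6 km = -15.04°C, so T = -10.74°C.
  Environment, upper layer to 3000 m: -8.6 × 0.8 km = -6.88°C, so T = -17.62°C.
T_parcel − T_env = -14.74 − (-17.62) = +2.88°C

+2.88°C (parcel warmer than environment)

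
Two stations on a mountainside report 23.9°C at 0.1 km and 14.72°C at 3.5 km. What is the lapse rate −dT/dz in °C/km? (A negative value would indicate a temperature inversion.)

2.7°C/km

Γ = −ΔT/Δz = (23.9 − 14.72) / (3500 − 100) m
  = 9.18°C / 3.4 km = 2.7°C/km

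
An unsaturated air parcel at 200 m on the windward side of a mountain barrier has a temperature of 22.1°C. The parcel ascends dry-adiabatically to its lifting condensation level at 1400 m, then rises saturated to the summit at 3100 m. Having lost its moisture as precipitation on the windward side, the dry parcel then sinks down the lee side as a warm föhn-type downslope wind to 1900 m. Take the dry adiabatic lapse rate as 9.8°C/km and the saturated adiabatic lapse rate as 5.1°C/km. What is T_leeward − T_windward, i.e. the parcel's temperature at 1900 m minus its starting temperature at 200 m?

-8.67°C

Dry to 1400 m: -9.8 × 1.2 km = -11.76°C, so T = 10.34°C.
Saturated to 3100 m: -5.1 × 1.7 km = -8.67°C, so T = 1.67°C.
Dry descent to 1900 m: +9.8 × 1.2 km = +11.76°C, so T = 13.43°C.
Net change vs windward start: 13.43 − 22.1 = -8.67°C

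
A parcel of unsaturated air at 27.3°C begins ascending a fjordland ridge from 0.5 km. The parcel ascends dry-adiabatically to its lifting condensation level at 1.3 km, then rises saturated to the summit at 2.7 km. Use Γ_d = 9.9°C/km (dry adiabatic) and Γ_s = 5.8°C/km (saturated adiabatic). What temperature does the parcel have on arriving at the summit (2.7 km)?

11.26°C

Dry to 1300 m: -9.9 × 0.8 km = -7.92°C, so T = 19.38°C.
Saturated to 2700 m: -5.8 × 1.4 km = -8.12°C, so T = 11.26°C.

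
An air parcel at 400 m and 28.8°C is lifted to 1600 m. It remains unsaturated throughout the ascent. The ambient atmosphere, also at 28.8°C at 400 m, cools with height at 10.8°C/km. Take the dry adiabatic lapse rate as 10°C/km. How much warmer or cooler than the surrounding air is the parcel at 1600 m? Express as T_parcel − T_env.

Parcel:
  400 → 1600 m (dry, 10°C/km): ΔT = -10 × 1.2 = -12°C → T = 16.8°C
Environment:
  400 → 1600 m (environment, 10.8°C/km): ΔT = -10.8 × 1.2 = -12.96°C → T = 15.84°C
T_parcel − T_env = 16.8 − 15.84 = +0.96°C

+0.96°C (parcel warmer than environment)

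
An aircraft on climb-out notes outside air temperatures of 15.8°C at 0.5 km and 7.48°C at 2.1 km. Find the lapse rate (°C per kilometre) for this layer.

Γ = −ΔT/Δz = (15.8 − 7.48) / (2100 − 500) m
  = 8.32°C / 1.6 km = 5.2°C/km

5.2°C/km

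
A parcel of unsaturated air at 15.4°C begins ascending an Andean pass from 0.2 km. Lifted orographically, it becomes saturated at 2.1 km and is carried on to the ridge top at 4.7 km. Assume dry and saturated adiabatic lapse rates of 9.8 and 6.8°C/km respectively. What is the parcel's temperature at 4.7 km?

From 200 m to 2100 m (dry): cools by 9.8 × 1.9 = 18.62°C, giving -3.22°C.
From 2100 m to 4700 m (saturated): cools by 6.8 × 2.6 = 17.68°C, giving -20.9°C.

-20.9°C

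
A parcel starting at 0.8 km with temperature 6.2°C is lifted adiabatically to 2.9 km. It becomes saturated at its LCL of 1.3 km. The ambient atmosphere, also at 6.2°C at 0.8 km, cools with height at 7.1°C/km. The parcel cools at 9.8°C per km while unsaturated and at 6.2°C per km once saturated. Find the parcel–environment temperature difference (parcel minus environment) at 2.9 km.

+0.09°C (parcel warmer than environment)

Parcel:
  800 → 1300 m (dry, 9.8°C/km): ΔT = -9.8 × 0.5 = -4.9°C → T = 1.3°C
  1300 → 2900 m (saturated, 6.2°C/km): ΔT = -6.2 × 1.6 = -9.92°C → T = -8.62°C
Environment:
  800 → 2900 m (environment, 7.1°C/km): ΔT = -7.1 × 2.1 = -14.91°C → T = -8.71°C
T_parcel − T_env = -8.62 − (-8.71) = +0.09°C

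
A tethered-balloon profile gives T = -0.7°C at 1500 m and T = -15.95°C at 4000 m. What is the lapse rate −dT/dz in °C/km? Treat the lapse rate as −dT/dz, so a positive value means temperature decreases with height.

Γ = −ΔT/Δz = (-0.7 − (-15.95)) / (4000 − 1500) m
  = 15.25°C / 2.5 km = 6.1°C/km

6.1°C/km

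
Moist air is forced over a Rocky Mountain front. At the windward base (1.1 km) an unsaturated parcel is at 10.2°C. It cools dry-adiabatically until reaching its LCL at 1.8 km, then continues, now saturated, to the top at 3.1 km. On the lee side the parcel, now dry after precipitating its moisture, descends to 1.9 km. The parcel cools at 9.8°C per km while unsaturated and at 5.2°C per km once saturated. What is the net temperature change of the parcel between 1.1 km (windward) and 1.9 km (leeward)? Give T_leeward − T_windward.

-1.86°C

Dry to 1800 m: -9.8 × 0.7 km = -6.86°C, so T = 3.34°C.
Saturated to 3100 m: -5.2 × 1.3 km = -6.76°C, so T = -3.42°C.
Dry descent to 1900 m: +9.8 × 1.2 km = +11.76°C, so T = 8.34°C.
Net change vs windward start: 8.34 − 10.2 = -1.86°C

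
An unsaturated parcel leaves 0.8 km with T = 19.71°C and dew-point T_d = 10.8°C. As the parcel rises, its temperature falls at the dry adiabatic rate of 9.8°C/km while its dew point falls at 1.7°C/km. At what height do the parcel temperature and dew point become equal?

1.9 km

T and T_d converge at 9.8 − 1.7 = 8.1°C per km
Height above start = (19.71 − 10.8) / 8.1 = 1.1 km
LCL altitude = 800 m + 1100 m = 1900 m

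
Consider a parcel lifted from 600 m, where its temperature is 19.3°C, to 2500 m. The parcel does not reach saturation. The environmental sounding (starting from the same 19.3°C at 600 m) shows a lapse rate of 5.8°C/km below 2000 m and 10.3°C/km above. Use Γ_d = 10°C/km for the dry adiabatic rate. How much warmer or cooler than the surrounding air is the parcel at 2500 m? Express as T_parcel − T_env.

Parcel:
  From 600 m to 2500 m (dry): cools by 10 × 1.9 = 19°C, giving 0.3°C.
Environment:
  From 600 m to 2000 m (environment, lower layer): cools by 5.8 × 1.4 = 8.12°C, giving 11.18°C.
  From 2000 m to 2500 m (environment, upper layer): cools by 10.3 × 0.5 = 5.15°C, giving 6.03°C.
T_parcel − T_env = 0.3 − 6.03 = -5.73°C

-5.73°C (parcel cooler than environment)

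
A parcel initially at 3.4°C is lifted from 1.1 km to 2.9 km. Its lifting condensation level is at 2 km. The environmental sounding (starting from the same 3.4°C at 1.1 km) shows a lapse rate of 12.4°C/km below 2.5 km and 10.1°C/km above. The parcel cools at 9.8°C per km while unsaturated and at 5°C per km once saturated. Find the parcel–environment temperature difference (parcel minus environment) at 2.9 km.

Parcel:
  1100 → 2000 m (dry, 9.8°C/km): ΔT = -9.8 × 0.9 = -8.82°C → T = -5.42°C
  2000 → 2900 m (saturated, 5°C/km): ΔT = -5 × 0.9 = -4.5°C → T = -9.92°C
Environment:
  1100 → 2500 m (environment, lower layer, 12.4°C/km): ΔT = -12.4 × 1.4 = -17.36°C → T = -13.96°C
  2500 → 2900 m (environment, upper layer, 10.1°C/km): ΔT = -10.1 × 0.4 = -4.04°C → T = -18°C
T_parcel − T_env = -9.92 − (-18) = +8.08°C

+8.08°C (parcel warmer than environment)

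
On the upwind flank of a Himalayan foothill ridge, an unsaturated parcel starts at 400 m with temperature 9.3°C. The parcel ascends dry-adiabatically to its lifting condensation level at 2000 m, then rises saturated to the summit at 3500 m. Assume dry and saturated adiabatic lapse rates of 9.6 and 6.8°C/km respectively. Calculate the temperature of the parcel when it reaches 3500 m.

Dry to 2000 m: -9.6 × 1.6 km = -15.36°C, so T = -6.06°C.
Saturated to 3500 m: -6.8 × 1.5 km = -10.2°C, so T = -16.26°C.

-16.26°C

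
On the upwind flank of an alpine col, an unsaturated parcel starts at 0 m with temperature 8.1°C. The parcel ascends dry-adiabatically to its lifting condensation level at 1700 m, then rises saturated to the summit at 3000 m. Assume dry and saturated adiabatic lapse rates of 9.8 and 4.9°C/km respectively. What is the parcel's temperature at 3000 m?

0 → 1700 m (dry, 9.8°C/km): ΔT = -9.8 × 1.7 = -16.66°C → T = -8.56°C
1700 → 3000 m (saturated, 4.9°C/km): ΔT = -4.9 × 1.3 = -6.37°C → T = -14.93°C

-14.93°C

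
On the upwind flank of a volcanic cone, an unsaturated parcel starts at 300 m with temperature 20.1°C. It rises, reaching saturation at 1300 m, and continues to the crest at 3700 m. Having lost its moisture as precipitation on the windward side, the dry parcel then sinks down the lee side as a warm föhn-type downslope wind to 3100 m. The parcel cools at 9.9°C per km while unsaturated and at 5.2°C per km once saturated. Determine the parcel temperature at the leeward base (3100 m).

Dry to 1300 m: -9.9 × 1 km = -9.9°C, so T = 10.2°C.
Saturated to 3700 m: -5.2 × 2.4 km = -12.48°C, so T = -2.28°C.
Dry descent to 3100 m: +9.9 × 0.6 km = +5.94°C, so T = 3.66°C.

3.66°C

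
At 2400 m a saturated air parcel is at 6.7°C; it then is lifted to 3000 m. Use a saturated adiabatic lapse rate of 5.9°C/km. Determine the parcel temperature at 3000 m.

2400–3000 m, saturated adiabatic: Δz = 0.6 km ⇒ ΔT = -3.54°C; T = 3.16°C

3.16°C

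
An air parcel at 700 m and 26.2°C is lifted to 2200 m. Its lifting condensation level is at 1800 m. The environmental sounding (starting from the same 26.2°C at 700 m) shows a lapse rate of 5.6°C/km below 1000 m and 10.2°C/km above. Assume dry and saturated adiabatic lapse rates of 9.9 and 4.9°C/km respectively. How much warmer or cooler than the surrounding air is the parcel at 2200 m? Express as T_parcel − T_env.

+1.07°C (parcel warmer than environment)

Parcel:
  700 → 1800 m (dry, 9.9°C/km): ΔT = -9.9 × 1.1 = -10.89°C → T = 15.31°C
  1800 → 2200 m (saturated, 4.9°C/km): ΔT = -4.9 × 0.4 = -1.96°C → T = 13.35°C
Environment:
  700 → 1000 m (environment, lower layer, 5.6°C/km): ΔT = -5.6 × 0.3 = -1.68°C → T = 24.52°C
  1000 → 2200 m (environment, upper layer, 10.2°C/km): ΔT = -10.2 × 1.2 = -12.24°C → T = 12.28°C
T_parcel − T_env = 13.35 − 12.28 = +1.07°C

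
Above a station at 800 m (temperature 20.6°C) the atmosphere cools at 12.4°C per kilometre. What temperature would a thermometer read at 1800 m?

From 800 m to 1800 m (environmental): cools by 12.4 × 1 = 12.4°C, giving 8.2°C.

8.2°C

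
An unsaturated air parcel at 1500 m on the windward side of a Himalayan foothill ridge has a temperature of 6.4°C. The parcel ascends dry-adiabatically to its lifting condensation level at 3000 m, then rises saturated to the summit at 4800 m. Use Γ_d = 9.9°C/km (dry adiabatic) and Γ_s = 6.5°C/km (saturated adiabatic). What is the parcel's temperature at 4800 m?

From 1500 m to 3000 m (dry): cools by 9.9 × 1.5 = 14.85°C, giving -8.45°C.
From 3000 m to 4800 m (saturated): cools by 6.5 × 1.8 = 11.7°C, giving -20.15°C.

-20.15°C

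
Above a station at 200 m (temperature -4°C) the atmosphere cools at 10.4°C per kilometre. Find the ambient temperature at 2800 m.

Environmental to 2800 m: -10.4 × 2.6 km = -27.04°C, so T = -31.04°C.

-31.04°C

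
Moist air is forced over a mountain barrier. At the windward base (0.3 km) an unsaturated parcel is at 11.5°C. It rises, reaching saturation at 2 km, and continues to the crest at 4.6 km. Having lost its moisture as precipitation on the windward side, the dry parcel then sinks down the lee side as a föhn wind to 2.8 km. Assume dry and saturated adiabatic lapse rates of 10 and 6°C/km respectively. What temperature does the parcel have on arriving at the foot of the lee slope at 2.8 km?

-3.1°C

300–2000 m, dry: Δz = 1.7 km ⇒ ΔT = -17°C; T = -5.5°C
2000–4600 m, saturated: Δz = 2.6 km ⇒ ΔT = -15.6°C; T = -21.1°C
4600–2800 m, dry descent: Δz = 1.8 km ⇒ ΔT = +18°C; T = -3.1°C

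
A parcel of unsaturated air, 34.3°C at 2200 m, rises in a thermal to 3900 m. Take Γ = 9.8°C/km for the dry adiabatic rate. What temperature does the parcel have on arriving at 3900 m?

From 2200 m to 3900 m (dry adiabatic): cools by 9.8 × 1.7 = 16.66°C, giving 17.64°C.

17.64°C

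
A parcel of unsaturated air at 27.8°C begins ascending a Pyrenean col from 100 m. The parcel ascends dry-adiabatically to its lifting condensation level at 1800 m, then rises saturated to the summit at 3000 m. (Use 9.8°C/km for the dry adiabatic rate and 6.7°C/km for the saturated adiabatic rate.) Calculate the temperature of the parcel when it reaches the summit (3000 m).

From 100 m to 1800 m (dry): cools by 9.8 × 1.7 = 16.66°C, giving 11.14°C.
From 1800 m to 3000 m (saturated): cools by 6.7 × 1.2 = 8.04°C, giving 3.1°C.

3.1°C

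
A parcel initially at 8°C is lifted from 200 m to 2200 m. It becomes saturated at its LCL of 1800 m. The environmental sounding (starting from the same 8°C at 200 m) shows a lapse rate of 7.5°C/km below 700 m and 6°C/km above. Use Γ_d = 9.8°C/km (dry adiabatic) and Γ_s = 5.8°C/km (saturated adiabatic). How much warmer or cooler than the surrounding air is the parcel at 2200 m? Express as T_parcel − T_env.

Parcel:
  From 200 m to 1800 m (dry): cools by 9.8 × 1.6 = 15.68°C, giving -7.68°C.
  From 1800 m to 2200 m (saturated): cools by 5.8 × 0.4 = 2.32°C, giving -10°C.
Environment:
  From 200 m to 700 m (environment, lower layer): cools by 7.5 × 0.5 = 3.75°C, giving 4.25°C.
  From 700 m to 2200 m (environment, upper layer): cools by 6 × 1.5 = 9°C, giving -4.75°C.
T_parcel − T_env = -10 − (-4.75) = -5.25°C

-5.25°C (parcel cooler than environment)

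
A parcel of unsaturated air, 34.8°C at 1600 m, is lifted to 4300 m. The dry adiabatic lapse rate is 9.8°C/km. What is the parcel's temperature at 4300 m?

8.34°C

1600 → 4300 m (dry adiabatic, 9.8°C/km): ΔT = -9.8 × 2.7 = -26.46°C → T = 8.34°C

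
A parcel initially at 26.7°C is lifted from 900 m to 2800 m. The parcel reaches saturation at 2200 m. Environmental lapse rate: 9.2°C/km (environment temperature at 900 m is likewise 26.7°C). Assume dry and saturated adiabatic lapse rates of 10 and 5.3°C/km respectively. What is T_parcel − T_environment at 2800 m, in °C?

Parcel:
  900 → 2200 m (dry, 10°C/km): ΔT = -10 × 1.3 = -13°C → T = 13.7°C
  2200 → 2800 m (saturated, 5.3°C/km): ΔT = -5.3 × 0.6 = -3.18°C → T = 10.52°C
Environment:
  900 → 2800 m (environment, 9.2°C/km): ΔT = -9.2 × 1.9 = -17.48°C → T = 9.22°C
T_parcel − T_env = 10.52 − 9.22 = +1.3°C

+1.3°C (parcel warmer than environment)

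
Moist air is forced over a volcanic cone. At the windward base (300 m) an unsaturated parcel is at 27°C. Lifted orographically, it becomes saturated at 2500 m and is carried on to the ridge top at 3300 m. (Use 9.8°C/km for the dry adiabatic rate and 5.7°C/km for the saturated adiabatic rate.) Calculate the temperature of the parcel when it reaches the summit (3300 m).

0.88°C

300 → 2500 m (dry, 9.8°C/km): ΔT = -9.8 × 2.2 = -21.56°C → T = 5.44°C
2500 → 3300 m (saturated, 5.7°C/km): ΔT = -5.7 × 0.8 = -4.56°C → T = 0.88°C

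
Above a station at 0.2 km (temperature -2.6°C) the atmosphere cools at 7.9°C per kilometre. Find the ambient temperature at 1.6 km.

-13.66°C

200 → 1600 m (environmental, 7.9°C/km): ΔT = -7.9 × 1.4 = -11.06°C → T = -13.66°C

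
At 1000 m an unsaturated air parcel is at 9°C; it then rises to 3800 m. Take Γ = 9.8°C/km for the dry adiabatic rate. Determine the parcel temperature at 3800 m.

From 1000 m to 3800 m (dry adiabatic): cools by 9.8 × 2.8 = 27.44°C, giving -18.44°C.

-18.44°C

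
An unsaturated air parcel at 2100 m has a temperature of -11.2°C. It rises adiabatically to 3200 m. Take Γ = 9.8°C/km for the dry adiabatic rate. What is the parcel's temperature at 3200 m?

-21.98°C

From 2100 m to 3200 m (dry adiabatic): cools by 9.8 × 1.1 = 10.78°C, giving -21.98°C.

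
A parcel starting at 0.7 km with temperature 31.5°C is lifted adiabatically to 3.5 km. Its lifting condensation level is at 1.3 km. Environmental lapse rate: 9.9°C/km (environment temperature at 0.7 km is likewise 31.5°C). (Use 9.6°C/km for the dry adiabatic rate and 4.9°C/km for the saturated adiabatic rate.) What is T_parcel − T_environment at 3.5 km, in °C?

Parcel:
  From 700 m to 1300 m (dry): cools by 9.6 × 0.6 = 5.76°C, giving 25.74°C.
  From 1300 m to 3500 m (saturated): cools by 4.9 × 2.2 = 10.78°C, giving 14.96°C.
Environment:
  From 700 m to 3500 m (environment): cools by 9.9 × 2.8 = 27.72°C, giving 3.78°C.
T_parcel − T_env = 14.96 − 3.78 = +11.18°C

+11.18°C (parcel warmer than environment)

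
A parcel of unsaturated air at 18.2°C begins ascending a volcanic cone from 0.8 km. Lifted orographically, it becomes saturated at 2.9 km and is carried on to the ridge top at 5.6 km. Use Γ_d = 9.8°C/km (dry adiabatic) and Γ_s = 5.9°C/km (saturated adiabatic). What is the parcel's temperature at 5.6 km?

-18.31°C

800 → 2900 m (dry, 9.8°C/km): ΔT = -9.8 × 2.1 = -20.58°C → T = -2.38°C
2900 → 5600 m (saturated, 5.9°C/km): ΔT = -5.9 × 2.7 = -15.93°C → T = -18.31°C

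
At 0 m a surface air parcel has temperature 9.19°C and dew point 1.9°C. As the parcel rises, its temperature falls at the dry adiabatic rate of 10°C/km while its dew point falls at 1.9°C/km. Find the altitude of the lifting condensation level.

T and T_d converge at 10 − 1.9 = 8.1°C per km
Height above start = (9.19 − 1.9) / 8.1 = 0.9 km
LCL altitude = 0 m + 900 m = 900 m

900 m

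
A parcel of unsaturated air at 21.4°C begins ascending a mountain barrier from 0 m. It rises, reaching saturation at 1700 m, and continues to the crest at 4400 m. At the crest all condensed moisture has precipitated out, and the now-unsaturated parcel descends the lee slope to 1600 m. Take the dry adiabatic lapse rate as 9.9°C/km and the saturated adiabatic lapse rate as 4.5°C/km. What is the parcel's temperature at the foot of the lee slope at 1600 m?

20.14°C

0 → 1700 m (dry, 9.9°C/km): ΔT = -9.9 × 1.7 = -16.83°C → T = 4.57°C
1700 → 4400 m (saturated, 4.5°C/km): ΔT = -4.5 × 2.7 = -12.15°C → T = -7.58°C
4400 → 1600 m (dry descent, 9.9°C/km): ΔT = +9.9 × 2.8 = +27.72°C → T = 20.14°C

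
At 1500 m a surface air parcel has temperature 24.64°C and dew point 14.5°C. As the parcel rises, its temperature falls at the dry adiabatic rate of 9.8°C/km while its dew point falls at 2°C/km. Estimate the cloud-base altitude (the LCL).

T and T_d converge at 9.8 − 2 = 7.8°C per km
Height above start = (24.64 − 14.5) / 7.8 = 1.3 km
LCL altitude = 1500 m + 1300 m = 2800 m

2800 m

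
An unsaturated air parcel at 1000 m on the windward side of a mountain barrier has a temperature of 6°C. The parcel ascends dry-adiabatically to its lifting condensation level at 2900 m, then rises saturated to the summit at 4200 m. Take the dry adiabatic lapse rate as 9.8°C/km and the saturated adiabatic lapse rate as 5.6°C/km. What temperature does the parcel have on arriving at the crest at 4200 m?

-19.9°C

Dry to 2900 m: -9.8 × 1.9 km = -18.62°C, so T = -12.62°C.
Saturated to 4200 m: -5.6 × 1.3 km = -7.28°C, so T = -19.9°C.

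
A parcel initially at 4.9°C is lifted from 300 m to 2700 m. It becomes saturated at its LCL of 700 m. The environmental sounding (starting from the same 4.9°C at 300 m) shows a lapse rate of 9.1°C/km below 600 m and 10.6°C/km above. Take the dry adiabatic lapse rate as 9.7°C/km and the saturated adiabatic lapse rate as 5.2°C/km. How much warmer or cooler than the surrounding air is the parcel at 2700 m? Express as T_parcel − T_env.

Parcel:
  Dry to 700 m: -9.7 × 0.4 km = -3.88°C, so T = 1.02°C.
  Saturated to 2700 m: -5.2 × 2 km = -10.4°C, so T = -9.38°C.
Environment:
  Environment, lower layer to 600 m: -9.1 × 0.3 km = -2.73°C, so T = 2.17°C.
  Environment, upper layer to 2700 m: -10.6 × 2.1 km = -22.26°C, so T = -20.09°C.
T_parcel − T_env = -9.38 − (-20.09) = +10.71°C

+10.71°C (parcel warmer than environment)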